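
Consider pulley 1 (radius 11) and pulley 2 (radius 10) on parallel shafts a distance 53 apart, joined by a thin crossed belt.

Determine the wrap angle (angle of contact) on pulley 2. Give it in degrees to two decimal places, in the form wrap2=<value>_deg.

crossed belt: β = asin((r1+r2)/C) = asin(21/53) = 23.3425°
wrap1 = wrap2 = π + 2β = 226.6850°

wrap2=226.68_deg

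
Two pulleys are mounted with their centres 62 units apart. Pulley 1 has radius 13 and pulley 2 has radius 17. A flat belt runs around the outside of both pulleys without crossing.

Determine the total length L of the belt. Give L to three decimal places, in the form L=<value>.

open belt: β = asin((r2−r1)/C) = asin(4/62) = 3.6991°
wrap1 = π − 2β = 172.6019°
wrap2 = π + 2β = 187.3981°
tangent length = C·cosβ = 61.8708
L = r1·wrap1 + r2·wrap2 + 2·C·cosβ = 13·3.0125 + 17·3.2707 + 2·61.8708 = 218.5059

L=218.506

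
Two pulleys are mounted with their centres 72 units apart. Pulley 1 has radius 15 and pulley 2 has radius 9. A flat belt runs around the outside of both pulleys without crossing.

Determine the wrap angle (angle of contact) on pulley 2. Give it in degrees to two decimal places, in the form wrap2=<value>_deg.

wrap2=170.44_deg

open belt: β = asin((r2−r1)/C) = asin(-6/72) = -4.7802°
wrap1 = π − 2β = 189.5604°
wrap2 = π + 2β = 170.4396°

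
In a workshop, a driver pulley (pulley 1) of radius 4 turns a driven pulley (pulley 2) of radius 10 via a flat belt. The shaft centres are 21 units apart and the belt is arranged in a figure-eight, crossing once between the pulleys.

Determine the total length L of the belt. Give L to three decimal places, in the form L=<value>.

crossed belt: β = asin((r1+r2)/C) = asin(14/21) = 41.8103°
wrap1 = wrap2 = π + 2β = 263.6206°
tangent length = C·cosβ = 15.6525
L = (r1+r2)·wrap + 2·C·cosβ = 14·4.6010 + 2·15.6525 = 95.7196

L=95.720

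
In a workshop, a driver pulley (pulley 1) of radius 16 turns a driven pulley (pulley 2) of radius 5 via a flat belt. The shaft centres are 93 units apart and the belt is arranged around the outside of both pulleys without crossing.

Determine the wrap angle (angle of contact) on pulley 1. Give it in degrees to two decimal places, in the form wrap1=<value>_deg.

wrap1=193.59_deg

open belt: β = asin((r2−r1)/C) = asin(-11/93) = -6.7928°
wrap1 = π − 2β = 193.5856°
wrap2 = π + 2β = 166.4144°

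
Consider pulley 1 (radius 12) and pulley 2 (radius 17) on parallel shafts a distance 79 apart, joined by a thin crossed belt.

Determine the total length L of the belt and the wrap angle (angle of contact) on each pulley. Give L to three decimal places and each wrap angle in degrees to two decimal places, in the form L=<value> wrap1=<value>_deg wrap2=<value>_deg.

L=259.876 wrap1=223.07_deg wrap2=223.07_deg

crossed belt: β = asin((r1+r2)/C) = asin(29/79) = 21.5362°
wrap1 = wrap2 = π + 2β = 223.0724°
tangent length = C·cosβ = 73.4847
L = (r1+r2)·wrap + 2·C·cosβ = 29·3.8933 + 2·73.4847 = 259.8764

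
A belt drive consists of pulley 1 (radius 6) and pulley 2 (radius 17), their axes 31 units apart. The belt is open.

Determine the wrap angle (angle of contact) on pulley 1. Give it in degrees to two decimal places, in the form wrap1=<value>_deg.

wrap1=138.43_deg

open belt: β = asin((r2−r1)/C) = asin(11/31) = 20.7836°
wrap1 = π − 2β = 138.4329°
wrap2 = π + 2β = 221.5671°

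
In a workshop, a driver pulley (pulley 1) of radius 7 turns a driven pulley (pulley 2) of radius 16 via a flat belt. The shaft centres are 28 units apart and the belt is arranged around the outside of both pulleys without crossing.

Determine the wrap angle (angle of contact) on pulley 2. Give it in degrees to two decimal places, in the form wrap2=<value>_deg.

open belt: β = asin((r2−r1)/C) = asin(9/28) = 18.7493°
wrap1 = π − 2β = 142.5013°
wrap2 = π + 2β = 217.4987°

wrap2=217.50_deg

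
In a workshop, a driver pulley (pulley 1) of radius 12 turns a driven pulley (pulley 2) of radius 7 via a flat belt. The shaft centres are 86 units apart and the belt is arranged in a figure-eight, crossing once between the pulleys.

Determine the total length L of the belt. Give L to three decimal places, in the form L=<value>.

L=235.905

crossed belt: β = asin((r1+r2)/C) = asin(19/86) = 12.7637°
wrap1 = wrap2 = π + 2β = 205.5274°
tangent length = C·cosβ = 83.8749
L = (r1+r2)·wrap + 2·C·cosβ = 19·3.5871 + 2·83.8749 = 235.9053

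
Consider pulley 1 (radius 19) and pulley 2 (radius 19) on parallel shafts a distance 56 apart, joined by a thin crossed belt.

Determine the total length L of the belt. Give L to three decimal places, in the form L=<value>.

L=258.330

crossed belt: β = asin((r1+r2)/C) = asin(38/56) = 42.7321°
wrap1 = wrap2 = π + 2β = 265.4642°
tangent length = C·cosβ = 41.1339
L = (r1+r2)·wrap + 2·C·cosβ = 38·4.6332 + 2·41.1339 = 258.3304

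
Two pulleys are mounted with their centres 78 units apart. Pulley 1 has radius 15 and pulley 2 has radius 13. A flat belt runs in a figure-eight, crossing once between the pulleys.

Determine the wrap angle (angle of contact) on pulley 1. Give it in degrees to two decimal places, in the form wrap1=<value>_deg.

crossed belt: β = asin((r1+r2)/C) = asin(28/78) = 21.0372°
wrap1 = wrap2 = π + 2β = 222.0744°

wrap1=222.07_deg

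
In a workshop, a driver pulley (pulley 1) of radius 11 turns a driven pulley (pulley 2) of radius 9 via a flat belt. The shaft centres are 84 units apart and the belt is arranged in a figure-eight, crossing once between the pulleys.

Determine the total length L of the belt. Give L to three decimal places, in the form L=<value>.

L=235.617

crossed belt: β = asin((r1+r2)/C) = asin(20/84) = 13.7741°
wrap1 = wrap2 = π + 2β = 207.5483°
tangent length = C·cosβ = 81.5843
L = (r1+r2)·wrap + 2·C·cosβ = 20·3.6224 + 2·81.5843 = 235.6166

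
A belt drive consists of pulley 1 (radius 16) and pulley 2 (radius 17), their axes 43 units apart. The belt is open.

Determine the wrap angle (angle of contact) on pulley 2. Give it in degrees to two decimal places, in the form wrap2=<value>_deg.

open belt: β = asin((r2−r1)/C) = asin(1/43) = 1.3326°
wrap1 = π − 2β = 177.3348°
wrap2 = π + 2β = 182.6652°

wrap2=182.67_deg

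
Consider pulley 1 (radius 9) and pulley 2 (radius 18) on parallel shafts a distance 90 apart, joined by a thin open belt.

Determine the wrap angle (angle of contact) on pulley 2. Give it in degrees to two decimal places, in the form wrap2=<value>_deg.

open belt: β = asin((r2−r1)/C) = asin(9/90) = 5.7392°
wrap1 = π − 2β = 168.5217°
wrap2 = π + 2β = 191.4783°

wrap2=191.48_deg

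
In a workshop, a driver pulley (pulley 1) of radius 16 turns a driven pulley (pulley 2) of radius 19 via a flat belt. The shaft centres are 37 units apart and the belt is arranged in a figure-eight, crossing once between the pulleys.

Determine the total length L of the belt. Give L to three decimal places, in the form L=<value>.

L=220.791

crossed belt: β = asin((r1+r2)/C) = asin(35/37) = 71.0754°
wrap1 = wrap2 = π + 2β = 322.1507°
tangent length = C·cosβ = 12.0000
L = (r1+r2)·wrap + 2·C·cosβ = 35·5.6226 + 2·12.0000 = 220.7907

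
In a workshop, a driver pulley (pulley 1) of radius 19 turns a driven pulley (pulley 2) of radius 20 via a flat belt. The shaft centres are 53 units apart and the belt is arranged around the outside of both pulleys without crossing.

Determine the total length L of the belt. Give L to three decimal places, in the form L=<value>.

L=228.541

open belt: β = asin((r2−r1)/C) = asin(1/53) = 1.0811°
wrap1 = π − 2β = 177.8378°
wrap2 = π + 2β = 182.1622°
tangent length = C·cosβ = 52.9906
L = r1·wrap1 + r2·wrap2 + 2·C·cosβ = 19·3.1039 + 20·3.1793 + 2·52.9906 = 228.5410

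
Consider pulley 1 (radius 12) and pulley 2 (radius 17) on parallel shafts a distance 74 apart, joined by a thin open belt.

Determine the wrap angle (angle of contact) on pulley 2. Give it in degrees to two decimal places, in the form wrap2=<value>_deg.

open belt: β = asin((r2−r1)/C) = asin(5/74) = 3.8743°
wrap1 = π − 2β = 172.2514°
wrap2 = π + 2β = 187.7486°

wrap2=187.75_deg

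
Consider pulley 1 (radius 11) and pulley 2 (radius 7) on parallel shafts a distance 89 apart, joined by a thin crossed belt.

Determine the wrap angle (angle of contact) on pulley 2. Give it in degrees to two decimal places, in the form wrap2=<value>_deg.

crossed belt: β = asin((r1+r2)/C) = asin(18/89) = 11.6684°
wrap1 = wrap2 = π + 2β = 203.3368°

wrap2=203.34_deg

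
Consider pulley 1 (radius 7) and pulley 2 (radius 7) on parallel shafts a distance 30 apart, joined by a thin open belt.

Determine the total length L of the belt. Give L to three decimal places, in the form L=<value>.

open belt: β = asin((r2−r1)/C) = asin(0/30) = 0.0000°
wrap1 = π − 2β = 180.0000°
wrap2 = π + 2β = 180.0000°
tangent length = C·cosβ = 30.0000
L = r1·wrap1 + r2·wrap2 + 2·C·cosβ = 7·3.1416 + 7·3.1416 + 2·30.0000 = 103.9823

L=103.982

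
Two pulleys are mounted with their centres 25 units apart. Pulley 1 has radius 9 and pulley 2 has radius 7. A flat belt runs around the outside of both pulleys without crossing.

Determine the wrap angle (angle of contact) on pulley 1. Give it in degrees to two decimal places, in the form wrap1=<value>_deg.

wrap1=189.18_deg

open belt: β = asin((r2−r1)/C) = asin(-2/25) = -4.5886°
wrap1 = π − 2β = 189.1771°
wrap2 = π + 2β = 170.8229°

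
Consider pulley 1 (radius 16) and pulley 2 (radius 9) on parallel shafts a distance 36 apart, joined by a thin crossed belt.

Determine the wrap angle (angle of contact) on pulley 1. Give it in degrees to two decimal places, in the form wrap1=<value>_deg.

crossed belt: β = asin((r1+r2)/C) = asin(25/36) = 43.9830°
wrap1 = wrap2 = π + 2β = 267.9659°

wrap1=267.97_deg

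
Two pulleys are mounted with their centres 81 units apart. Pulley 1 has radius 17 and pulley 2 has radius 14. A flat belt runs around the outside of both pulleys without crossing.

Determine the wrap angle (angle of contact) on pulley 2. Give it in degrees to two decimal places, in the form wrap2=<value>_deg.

wrap2=175.75_deg

open belt: β = asin((r2−r1)/C) = asin(-3/81) = -2.1226°
wrap1 = π − 2β = 184.2451°
wrap2 = π + 2β = 175.7549°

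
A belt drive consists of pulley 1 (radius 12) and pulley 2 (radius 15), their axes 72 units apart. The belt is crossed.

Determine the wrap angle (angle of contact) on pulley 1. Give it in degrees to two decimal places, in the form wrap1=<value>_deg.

wrap1=224.05_deg

crossed belt: β = asin((r1+r2)/C) = asin(27/72) = 22.0243°
wrap1 = wrap2 = π + 2β = 224.0486°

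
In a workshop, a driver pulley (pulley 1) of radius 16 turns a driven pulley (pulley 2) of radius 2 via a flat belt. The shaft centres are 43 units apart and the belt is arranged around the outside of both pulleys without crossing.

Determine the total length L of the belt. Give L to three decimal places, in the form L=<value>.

L=147.148

open belt: β = asin((r2−r1)/C) = asin(-14/43) = -19.0008°
wrap1 = π − 2β = 218.0016°
wrap2 = π + 2β = 141.9984°
tangent length = C·cosβ = 40.6571
L = r1·wrap1 + r2·wrap2 + 2·C·cosβ = 16·3.8048 + 2·2.4783 + 2·40.6571 = 147.1484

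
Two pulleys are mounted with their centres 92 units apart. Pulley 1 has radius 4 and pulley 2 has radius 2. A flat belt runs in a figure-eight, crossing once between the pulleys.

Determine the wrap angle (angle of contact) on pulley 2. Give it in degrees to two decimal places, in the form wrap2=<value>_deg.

crossed belt: β = asin((r1+r2)/C) = asin(6/92) = 3.7393°
wrap1 = wrap2 = π + 2β = 187.4787°

wrap2=187.48_deg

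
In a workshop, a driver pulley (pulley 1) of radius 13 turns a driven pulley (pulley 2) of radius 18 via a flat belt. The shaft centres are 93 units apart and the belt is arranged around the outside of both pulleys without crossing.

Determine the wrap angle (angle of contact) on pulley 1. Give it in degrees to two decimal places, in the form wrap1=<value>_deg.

open belt: β = asin((r2−r1)/C) = asin(5/93) = 3.0819°
wrap1 = π − 2β = 173.8362°
wrap2 = π + 2β = 186.1638°

wrap1=173.84_deg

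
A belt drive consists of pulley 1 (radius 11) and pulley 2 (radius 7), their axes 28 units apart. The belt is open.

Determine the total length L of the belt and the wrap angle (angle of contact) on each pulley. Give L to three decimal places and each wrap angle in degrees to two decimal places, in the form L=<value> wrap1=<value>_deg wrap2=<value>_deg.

L=113.121 wrap1=196.43_deg wrap2=163.57_deg

open belt: β = asin((r2−r1)/C) = asin(-4/28) = -8.2132°
wrap1 = π − 2β = 196.4264°
wrap2 = π + 2β = 163.5736°
tangent length = C·cosβ = 27.7128
L = r1·wrap1 + r2·wrap2 + 2·C·cosβ = 11·3.4283 + 7·2.8549 + 2·27.7128 = 113.1211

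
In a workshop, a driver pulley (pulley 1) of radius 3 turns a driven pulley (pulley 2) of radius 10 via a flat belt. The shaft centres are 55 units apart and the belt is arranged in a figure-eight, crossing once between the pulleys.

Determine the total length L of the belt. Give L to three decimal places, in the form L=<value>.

crossed belt: β = asin((r1+r2)/C) = asin(13/55) = 13.6720°
wrap1 = wrap2 = π + 2β = 207.3440°
tangent length = C·cosβ = 53.4416
L = (r1+r2)·wrap + 2·C·cosβ = 13·3.6188 + 2·53.4416 = 153.9280

L=153.928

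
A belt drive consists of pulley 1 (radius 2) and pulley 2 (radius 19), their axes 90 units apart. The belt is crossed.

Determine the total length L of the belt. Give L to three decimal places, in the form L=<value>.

L=250.896

crossed belt: β = asin((r1+r2)/C) = asin(21/90) = 13.4934°
wrap1 = wrap2 = π + 2β = 206.9868°
tangent length = C·cosβ = 87.5157
L = (r1+r2)·wrap + 2·C·cosβ = 21·3.6126 + 2·87.5157 = 250.8960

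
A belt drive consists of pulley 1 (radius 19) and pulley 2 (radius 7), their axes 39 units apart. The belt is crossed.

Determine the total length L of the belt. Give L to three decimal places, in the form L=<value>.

crossed belt: β = asin((r1+r2)/C) = asin(26/39) = 41.8103°
wrap1 = wrap2 = π + 2β = 263.6206°
tangent length = C·cosβ = 29.0689
L = (r1+r2)·wrap + 2·C·cosβ = 26·4.6010 + 2·29.0689 = 177.7650

L=177.765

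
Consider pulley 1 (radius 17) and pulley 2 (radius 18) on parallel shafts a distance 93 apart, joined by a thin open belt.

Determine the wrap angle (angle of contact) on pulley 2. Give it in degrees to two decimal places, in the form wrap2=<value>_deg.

wrap2=181.23_deg

open belt: β = asin((r2−r1)/C) = asin(1/93) = 0.6161°
wrap1 = π − 2β = 178.7678°
wrap2 = π + 2β = 181.2322°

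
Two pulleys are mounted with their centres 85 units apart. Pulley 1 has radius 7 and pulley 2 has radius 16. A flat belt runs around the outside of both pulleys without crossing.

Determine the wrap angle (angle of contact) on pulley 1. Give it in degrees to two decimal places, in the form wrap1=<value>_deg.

open belt: β = asin((r2−r1)/C) = asin(9/85) = 6.0780°
wrap1 = π − 2β = 167.8440°
wrap2 = π + 2β = 192.1560°

wrap1=167.84_deg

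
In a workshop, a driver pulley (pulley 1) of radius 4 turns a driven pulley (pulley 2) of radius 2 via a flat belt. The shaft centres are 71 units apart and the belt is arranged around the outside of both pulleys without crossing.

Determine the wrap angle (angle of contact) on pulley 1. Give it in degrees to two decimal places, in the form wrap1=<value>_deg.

wrap1=183.23_deg

open belt: β = asin((r2−r1)/C) = asin(-2/71) = -1.6142°
wrap1 = π − 2β = 183.2284°
wrap2 = π + 2β = 176.7716°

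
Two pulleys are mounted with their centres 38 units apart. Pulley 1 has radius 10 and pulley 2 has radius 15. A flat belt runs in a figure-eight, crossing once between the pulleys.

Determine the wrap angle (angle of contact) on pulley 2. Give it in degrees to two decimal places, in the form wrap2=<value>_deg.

wrap2=262.28_deg

crossed belt: β = asin((r1+r2)/C) = asin(25/38) = 41.1395°
wrap1 = wrap2 = π + 2β = 262.2790°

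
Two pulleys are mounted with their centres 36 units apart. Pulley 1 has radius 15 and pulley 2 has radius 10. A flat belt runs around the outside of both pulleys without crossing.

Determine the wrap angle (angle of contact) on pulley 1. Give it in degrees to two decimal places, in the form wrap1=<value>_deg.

wrap1=195.97_deg

open belt: β = asin((r2−r1)/C) = asin(-5/36) = -7.9836°
wrap1 = π − 2β = 195.9671°
wrap2 = π + 2β = 164.0329°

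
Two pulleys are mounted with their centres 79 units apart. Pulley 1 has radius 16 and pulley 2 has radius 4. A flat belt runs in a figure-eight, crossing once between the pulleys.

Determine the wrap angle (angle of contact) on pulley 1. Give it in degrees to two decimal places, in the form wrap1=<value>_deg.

wrap1=209.33_deg

crossed belt: β = asin((r1+r2)/C) = asin(20/79) = 14.6649°
wrap1 = wrap2 = π + 2β = 209.3297°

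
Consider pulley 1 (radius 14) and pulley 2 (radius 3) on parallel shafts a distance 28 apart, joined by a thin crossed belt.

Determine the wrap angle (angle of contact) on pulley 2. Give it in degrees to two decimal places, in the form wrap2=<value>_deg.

crossed belt: β = asin((r1+r2)/C) = asin(17/28) = 37.3832°
wrap1 = wrap2 = π + 2β = 254.7664°

wrap2=254.77_deg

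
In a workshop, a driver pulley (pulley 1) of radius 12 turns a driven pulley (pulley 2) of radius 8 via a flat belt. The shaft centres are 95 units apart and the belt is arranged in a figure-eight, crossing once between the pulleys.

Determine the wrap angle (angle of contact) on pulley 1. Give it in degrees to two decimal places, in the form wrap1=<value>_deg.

crossed belt: β = asin((r1+r2)/C) = asin(20/95) = 12.1532°
wrap1 = wrap2 = π + 2β = 204.3064°

wrap1=204.31_deg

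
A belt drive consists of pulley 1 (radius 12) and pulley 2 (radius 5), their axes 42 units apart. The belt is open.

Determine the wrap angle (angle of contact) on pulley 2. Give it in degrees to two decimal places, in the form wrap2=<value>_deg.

open belt: β = asin((r2−r1)/C) = asin(-7/42) = -9.5941°
wrap1 = π − 2β = 199.1881°
wrap2 = π + 2β = 160.8119°

wrap2=160.81_deg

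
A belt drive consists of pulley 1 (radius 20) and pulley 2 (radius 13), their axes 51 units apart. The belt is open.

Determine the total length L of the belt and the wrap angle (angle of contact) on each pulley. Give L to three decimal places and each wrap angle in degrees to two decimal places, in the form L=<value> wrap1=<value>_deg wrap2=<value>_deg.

L=206.635 wrap1=195.78_deg wrap2=164.22_deg

open belt: β = asin((r2−r1)/C) = asin(-7/51) = -7.8890°
wrap1 = π − 2β = 195.7781°
wrap2 = π + 2β = 164.2219°
tangent length = C·cosβ = 50.5173
L = r1·wrap1 + r2·wrap2 + 2·C·cosβ = 20·3.4170 + 13·2.8662 + 2·50.5173 = 206.6349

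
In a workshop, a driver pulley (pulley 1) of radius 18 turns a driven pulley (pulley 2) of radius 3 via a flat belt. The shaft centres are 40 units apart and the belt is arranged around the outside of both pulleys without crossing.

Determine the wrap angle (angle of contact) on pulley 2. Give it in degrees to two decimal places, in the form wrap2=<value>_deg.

open belt: β = asin((r2−r1)/C) = asin(-15/40) = -22.0243°
wrap1 = π − 2β = 224.0486°
wrap2 = π + 2β = 135.9514°

wrap2=135.95_deg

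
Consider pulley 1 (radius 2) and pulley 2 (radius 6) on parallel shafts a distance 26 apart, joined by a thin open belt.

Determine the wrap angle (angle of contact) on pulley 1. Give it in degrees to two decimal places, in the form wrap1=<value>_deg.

open belt: β = asin((r2−r1)/C) = asin(4/26) = 8.8499°
wrap1 = π − 2β = 162.3002°
wrap2 = π + 2β = 197.6998°

wrap1=162.30_deg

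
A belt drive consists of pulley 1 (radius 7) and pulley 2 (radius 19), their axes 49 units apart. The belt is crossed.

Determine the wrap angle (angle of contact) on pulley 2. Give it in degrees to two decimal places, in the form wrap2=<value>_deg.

wrap2=244.09_deg

crossed belt: β = asin((r1+r2)/C) = asin(26/49) = 32.0468°
wrap1 = wrap2 = π + 2β = 244.0937°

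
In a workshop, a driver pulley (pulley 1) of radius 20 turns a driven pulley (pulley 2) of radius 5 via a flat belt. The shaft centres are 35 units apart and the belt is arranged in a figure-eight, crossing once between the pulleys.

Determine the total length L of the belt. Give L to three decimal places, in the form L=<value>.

L=167.310

crossed belt: β = asin((r1+r2)/C) = asin(25/35) = 45.5847°
wrap1 = wrap2 = π + 2β = 271.1694°
tangent length = C·cosβ = 24.4949
L = (r1+r2)·wrap + 2·C·cosβ = 25·4.7328 + 2·24.4949 = 167.3098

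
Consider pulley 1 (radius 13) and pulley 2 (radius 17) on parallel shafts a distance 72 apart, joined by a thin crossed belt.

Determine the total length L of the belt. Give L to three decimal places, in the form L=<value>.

L=250.939

crossed belt: β = asin((r1+r2)/C) = asin(30/72) = 24.6243°
wrap1 = wrap2 = π + 2β = 229.2486°
tangent length = C·cosβ = 65.4523
L = (r1+r2)·wrap + 2·C·cosβ = 30·4.0011 + 2·65.4523 = 250.9389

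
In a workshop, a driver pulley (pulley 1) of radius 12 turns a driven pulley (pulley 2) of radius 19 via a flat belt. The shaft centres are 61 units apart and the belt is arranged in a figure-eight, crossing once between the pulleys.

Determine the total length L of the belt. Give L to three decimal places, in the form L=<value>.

crossed belt: β = asin((r1+r2)/C) = asin(31/61) = 30.5438°
wrap1 = wrap2 = π + 2β = 241.0876°
tangent length = C·cosβ = 52.5357
L = (r1+r2)·wrap + 2·C·cosβ = 31·4.2078 + 2·52.5357 = 235.5123

L=235.512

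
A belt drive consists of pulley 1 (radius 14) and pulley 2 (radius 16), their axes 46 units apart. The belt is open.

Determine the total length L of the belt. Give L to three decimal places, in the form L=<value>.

open belt: β = asin((r2−r1)/C) = asin(2/46) = 2.4919°
wrap1 = π − 2β = 175.0162°
wrap2 = π + 2β = 184.9838°
tangent length = C·cosβ = 45.9565
L = r1·wrap1 + r2·wrap2 + 2·C·cosβ = 14·3.0546 + 16·3.2286 + 2·45.9565 = 186.3347

L=186.335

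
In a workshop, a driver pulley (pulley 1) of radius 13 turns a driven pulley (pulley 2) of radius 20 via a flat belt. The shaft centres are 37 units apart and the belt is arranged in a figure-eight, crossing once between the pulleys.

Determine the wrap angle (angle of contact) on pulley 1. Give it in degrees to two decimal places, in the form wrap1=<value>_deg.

crossed belt: β = asin((r1+r2)/C) = asin(33/37) = 63.1120°
wrap1 = wrap2 = π + 2β = 306.2239°

wrap1=306.22_deg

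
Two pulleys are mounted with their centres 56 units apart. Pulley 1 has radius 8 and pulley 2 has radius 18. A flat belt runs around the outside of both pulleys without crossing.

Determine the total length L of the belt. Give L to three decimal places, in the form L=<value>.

L=195.472

open belt: β = asin((r2−r1)/C) = asin(10/56) = 10.2866°
wrap1 = π − 2β = 159.4269°
wrap2 = π + 2β = 200.5731°
tangent length = C·cosβ = 55.0999
L = r1·wrap1 + r2·wrap2 + 2·C·cosβ = 8·2.7825 + 18·3.5007 + 2·55.0999 = 195.4719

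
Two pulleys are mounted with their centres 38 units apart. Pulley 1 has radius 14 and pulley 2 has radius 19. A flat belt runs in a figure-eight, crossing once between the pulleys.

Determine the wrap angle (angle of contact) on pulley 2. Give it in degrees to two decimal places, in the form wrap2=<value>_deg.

crossed belt: β = asin((r1+r2)/C) = asin(33/38) = 60.2757°
wrap1 = wrap2 = π + 2β = 300.5513°

wrap2=300.55_deg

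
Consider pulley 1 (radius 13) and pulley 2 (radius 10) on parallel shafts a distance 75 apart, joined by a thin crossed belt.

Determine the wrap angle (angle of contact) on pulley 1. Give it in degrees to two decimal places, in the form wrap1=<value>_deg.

crossed belt: β = asin((r1+r2)/C) = asin(23/75) = 17.8585°
wrap1 = wrap2 = π + 2β = 215.7169°

wrap1=215.72_deg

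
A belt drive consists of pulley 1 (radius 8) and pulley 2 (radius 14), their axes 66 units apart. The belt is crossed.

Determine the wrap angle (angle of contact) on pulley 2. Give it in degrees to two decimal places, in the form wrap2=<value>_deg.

crossed belt: β = asin((r1+r2)/C) = asin(22/66) = 19.4712°
wrap1 = wrap2 = π + 2β = 218.9424°

wrap2=218.94_deg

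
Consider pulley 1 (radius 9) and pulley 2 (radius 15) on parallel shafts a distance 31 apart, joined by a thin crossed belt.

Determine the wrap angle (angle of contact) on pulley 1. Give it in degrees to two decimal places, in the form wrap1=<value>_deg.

wrap1=281.46_deg

crossed belt: β = asin((r1+r2)/C) = asin(24/31) = 50.7320°
wrap1 = wrap2 = π + 2β = 281.4639°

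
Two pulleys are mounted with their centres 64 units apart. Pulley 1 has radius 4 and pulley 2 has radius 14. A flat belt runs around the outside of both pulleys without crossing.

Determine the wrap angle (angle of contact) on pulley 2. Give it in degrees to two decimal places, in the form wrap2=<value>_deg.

open belt: β = asin((r2−r1)/C) = asin(10/64) = 8.9893°
wrap1 = π − 2β = 162.0214°
wrap2 = π + 2β = 197.9786°

wrap2=197.98_deg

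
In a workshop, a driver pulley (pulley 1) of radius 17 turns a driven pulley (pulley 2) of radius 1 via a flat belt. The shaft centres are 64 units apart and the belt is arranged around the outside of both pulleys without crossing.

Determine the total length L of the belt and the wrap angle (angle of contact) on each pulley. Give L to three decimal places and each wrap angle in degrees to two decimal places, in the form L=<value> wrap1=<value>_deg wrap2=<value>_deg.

L=188.570 wrap1=208.96_deg wrap2=151.04_deg

open belt: β = asin((r2−r1)/C) = asin(-16/64) = -14.4775°
wrap1 = π − 2β = 208.9550°
wrap2 = π + 2β = 151.0450°
tangent length = C·cosβ = 61.9677
L = r1·wrap1 + r2·wrap2 + 2·C·cosβ = 17·3.6470 + 1·2.6362 + 2·61.9677 = 188.5699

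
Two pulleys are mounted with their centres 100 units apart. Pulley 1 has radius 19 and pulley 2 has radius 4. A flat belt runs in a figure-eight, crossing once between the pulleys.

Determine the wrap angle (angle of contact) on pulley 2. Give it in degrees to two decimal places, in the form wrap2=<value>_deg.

wrap2=206.59_deg

crossed belt: β = asin((r1+r2)/C) = asin(23/100) = 13.2971°
wrap1 = wrap2 = π + 2β = 206.5941°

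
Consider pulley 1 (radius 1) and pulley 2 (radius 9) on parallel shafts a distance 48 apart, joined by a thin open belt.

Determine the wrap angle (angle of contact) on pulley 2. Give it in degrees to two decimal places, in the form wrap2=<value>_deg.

wrap2=199.19_deg

open belt: β = asin((r2−r1)/C) = asin(8/48) = 9.5941°
wrap1 = π − 2β = 160.8119°
wrap2 = π + 2β = 199.1881°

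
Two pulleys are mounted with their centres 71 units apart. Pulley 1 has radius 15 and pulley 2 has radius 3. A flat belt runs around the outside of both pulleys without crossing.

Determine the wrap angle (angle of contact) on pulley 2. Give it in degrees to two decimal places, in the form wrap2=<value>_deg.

open belt: β = asin((r2−r1)/C) = asin(-12/71) = -9.7305°
wrap1 = π − 2β = 199.4610°
wrap2 = π + 2β = 160.5390°

wrap2=160.54_deg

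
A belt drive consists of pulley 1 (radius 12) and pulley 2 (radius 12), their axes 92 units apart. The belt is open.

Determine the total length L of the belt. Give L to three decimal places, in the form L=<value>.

L=259.398

open belt: β = asin((r2−r1)/C) = asin(0/92) = 0.0000°
wrap1 = π − 2β = 180.0000°
wrap2 = π + 2β = 180.0000°
tangent length = C·cosβ = 92.0000
L = r1·wrap1 + r2·wrap2 + 2·C·cosβ = 12·3.1416 + 12·3.1416 + 2·92.0000 = 259.3982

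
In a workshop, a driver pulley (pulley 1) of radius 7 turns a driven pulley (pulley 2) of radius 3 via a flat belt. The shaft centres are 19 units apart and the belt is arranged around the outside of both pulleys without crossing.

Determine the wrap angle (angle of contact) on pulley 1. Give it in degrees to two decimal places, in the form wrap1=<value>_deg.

wrap1=204.31_deg

open belt: β = asin((r2−r1)/C) = asin(-4/19) = -12.1532°
wrap1 = π − 2β = 204.3064°
wrap2 = π + 2β = 155.6936°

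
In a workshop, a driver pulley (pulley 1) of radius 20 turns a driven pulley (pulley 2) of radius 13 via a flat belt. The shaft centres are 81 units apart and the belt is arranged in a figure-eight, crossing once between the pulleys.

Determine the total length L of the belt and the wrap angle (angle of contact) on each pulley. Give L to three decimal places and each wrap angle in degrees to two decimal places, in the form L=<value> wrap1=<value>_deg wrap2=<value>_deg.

crossed belt: β = asin((r1+r2)/C) = asin(33/81) = 24.0421°
wrap1 = wrap2 = π + 2β = 228.0842°
tangent length = C·cosβ = 73.9730
L = (r1+r2)·wrap + 2·C·cosβ = 33·3.9808 + 2·73.9730 = 279.3130

L=279.313 wrap1=228.08_deg wrap2=228.08_deg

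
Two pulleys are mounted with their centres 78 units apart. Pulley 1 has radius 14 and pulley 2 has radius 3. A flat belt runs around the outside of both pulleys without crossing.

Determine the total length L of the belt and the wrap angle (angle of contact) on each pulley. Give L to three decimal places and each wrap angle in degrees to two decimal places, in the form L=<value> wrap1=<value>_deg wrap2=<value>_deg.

open belt: β = asin((r2−r1)/C) = asin(-11/78) = -8.1072°
wrap1 = π − 2β = 196.2144°
wrap2 = π + 2β = 163.7856°
tangent length = C·cosβ = 77.2205
L = r1·wrap1 + r2·wrap2 + 2·C·cosβ = 14·3.4246 + 3·2.8586 + 2·77.2205 = 210.9609

L=210.961 wrap1=196.21_deg wrap2=163.79_deg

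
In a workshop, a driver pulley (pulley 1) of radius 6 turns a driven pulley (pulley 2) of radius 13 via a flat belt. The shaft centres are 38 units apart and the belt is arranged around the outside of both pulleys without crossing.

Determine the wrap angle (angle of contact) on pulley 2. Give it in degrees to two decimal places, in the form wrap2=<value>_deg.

wrap2=201.23_deg

open belt: β = asin((r2−r1)/C) = asin(7/38) = 10.6151°
wrap1 = π − 2β = 158.7698°
wrap2 = π + 2β = 201.2302°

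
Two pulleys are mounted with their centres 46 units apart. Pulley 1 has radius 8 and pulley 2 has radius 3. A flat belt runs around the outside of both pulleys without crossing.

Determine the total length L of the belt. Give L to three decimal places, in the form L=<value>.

L=127.102

open belt: β = asin((r2−r1)/C) = asin(-5/46) = -6.2401°
wrap1 = π − 2β = 192.4803°
wrap2 = π + 2β = 167.5197°
tangent length = C·cosβ = 45.7275
L = r1·wrap1 + r2·wrap2 + 2·C·cosβ = 8·3.3594 + 3·2.9238 + 2·45.7275 = 127.1015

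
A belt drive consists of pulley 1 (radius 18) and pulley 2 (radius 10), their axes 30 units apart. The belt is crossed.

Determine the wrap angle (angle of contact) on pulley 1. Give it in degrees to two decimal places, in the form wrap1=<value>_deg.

crossed belt: β = asin((r1+r2)/C) = asin(28/30) = 68.9605°
wrap1 = wrap2 = π + 2β = 317.9211°

wrap1=317.92_deg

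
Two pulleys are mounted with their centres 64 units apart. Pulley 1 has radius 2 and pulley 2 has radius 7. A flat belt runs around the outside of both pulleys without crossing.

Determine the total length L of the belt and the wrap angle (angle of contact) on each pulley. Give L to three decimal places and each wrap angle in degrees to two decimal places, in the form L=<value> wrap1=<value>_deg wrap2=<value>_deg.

L=156.665 wrap1=171.04_deg wrap2=188.96_deg

open belt: β = asin((r2−r1)/C) = asin(5/64) = 4.4808°
wrap1 = π − 2β = 171.0384°
wrap2 = π + 2β = 188.9616°
tangent length = C·cosβ = 63.8044
L = r1·wrap1 + r2·wrap2 + 2·C·cosβ = 2·2.9852 + 7·3.2980 + 2·63.8044 = 156.6652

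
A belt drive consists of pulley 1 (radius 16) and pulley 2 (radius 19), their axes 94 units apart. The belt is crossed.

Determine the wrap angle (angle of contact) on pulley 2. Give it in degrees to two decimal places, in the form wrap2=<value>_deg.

wrap2=223.72_deg

crossed belt: β = asin((r1+r2)/C) = asin(35/94) = 21.8600°
wrap1 = wrap2 = π + 2β = 223.7201°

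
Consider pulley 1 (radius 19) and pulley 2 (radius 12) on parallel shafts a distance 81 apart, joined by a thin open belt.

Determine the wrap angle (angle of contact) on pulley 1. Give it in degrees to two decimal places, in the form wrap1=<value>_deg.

wrap1=189.92_deg

open belt: β = asin((r2−r1)/C) = asin(-7/81) = -4.9577°
wrap1 = π − 2β = 189.9153°
wrap2 = π + 2β = 170.0847°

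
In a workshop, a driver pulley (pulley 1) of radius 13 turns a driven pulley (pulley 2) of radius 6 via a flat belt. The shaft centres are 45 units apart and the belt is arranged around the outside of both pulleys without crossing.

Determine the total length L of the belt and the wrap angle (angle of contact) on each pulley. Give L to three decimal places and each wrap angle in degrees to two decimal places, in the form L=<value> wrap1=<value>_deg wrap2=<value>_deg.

open belt: β = asin((r2−r1)/C) = asin(-7/45) = -8.9490°
wrap1 = π − 2β = 197.8980°
wrap2 = π + 2β = 162.1020°
tangent length = C·cosβ = 44.4522
L = r1·wrap1 + r2·wrap2 + 2·C·cosβ = 13·3.4540 + 6·2.8292 + 2·44.4522 = 150.7814

L=150.781 wrap1=197.90_deg wrap2=162.10_deg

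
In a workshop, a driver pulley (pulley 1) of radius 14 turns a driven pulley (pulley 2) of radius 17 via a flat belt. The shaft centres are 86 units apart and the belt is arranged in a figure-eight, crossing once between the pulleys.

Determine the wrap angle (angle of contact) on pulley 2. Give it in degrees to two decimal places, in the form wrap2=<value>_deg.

wrap2=222.26_deg

crossed belt: β = asin((r1+r2)/C) = asin(31/86) = 21.1288°
wrap1 = wrap2 = π + 2β = 222.2575°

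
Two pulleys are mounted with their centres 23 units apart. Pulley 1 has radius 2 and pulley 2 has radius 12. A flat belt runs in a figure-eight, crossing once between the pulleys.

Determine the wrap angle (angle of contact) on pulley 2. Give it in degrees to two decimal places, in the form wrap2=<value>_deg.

crossed belt: β = asin((r1+r2)/C) = asin(14/23) = 37.4952°
wrap1 = wrap2 = π + 2β = 254.9905°

wrap2=254.99_deg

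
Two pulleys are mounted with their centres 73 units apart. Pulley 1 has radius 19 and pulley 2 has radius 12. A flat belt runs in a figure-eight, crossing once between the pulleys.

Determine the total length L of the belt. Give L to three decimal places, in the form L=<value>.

L=256.763

crossed belt: β = asin((r1+r2)/C) = asin(31/73) = 25.1290°
wrap1 = wrap2 = π + 2β = 230.2580°
tangent length = C·cosβ = 66.0908
L = (r1+r2)·wrap + 2·C·cosβ = 31·4.0188 + 2·66.0908 = 256.7632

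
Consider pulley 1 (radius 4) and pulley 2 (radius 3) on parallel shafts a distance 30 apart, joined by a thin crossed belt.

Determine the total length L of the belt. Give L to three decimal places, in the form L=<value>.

crossed belt: β = asin((r1+r2)/C) = asin(7/30) = 13.4934°
wrap1 = wrap2 = π + 2β = 206.9868°
tangent length = C·cosβ = 29.1719
L = (r1+r2)·wrap + 2·C·cosβ = 7·3.6126 + 2·29.1719 = 83.6320

L=83.632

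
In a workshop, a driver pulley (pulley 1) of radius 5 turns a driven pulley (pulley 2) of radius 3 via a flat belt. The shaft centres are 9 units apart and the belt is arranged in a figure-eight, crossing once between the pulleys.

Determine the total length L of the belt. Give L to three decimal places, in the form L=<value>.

crossed belt: β = asin((r1+r2)/C) = asin(8/9) = 62.7340°
wrap1 = wrap2 = π + 2β = 305.4679°
tangent length = C·cosβ = 4.1231
L = (r1+r2)·wrap + 2·C·cosβ = 8·5.3314 + 2·4.1231 = 50.8976

L=50.898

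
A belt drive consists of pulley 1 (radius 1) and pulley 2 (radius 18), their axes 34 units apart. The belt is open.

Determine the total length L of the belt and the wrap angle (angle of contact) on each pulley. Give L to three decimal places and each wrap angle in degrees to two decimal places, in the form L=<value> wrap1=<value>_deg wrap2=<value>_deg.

open belt: β = asin((r2−r1)/C) = asin(17/34) = 30.0000°
wrap1 = π − 2β = 120.0000°
wrap2 = π + 2β = 240.0000°
tangent length = C·cosβ = 29.4449
L = r1·wrap1 + r2·wrap2 + 2·C·cosβ = 1·2.0944 + 18·4.1888 + 2·29.4449 = 136.3823

L=136.382 wrap1=120.00_deg wrap2=240.00_deg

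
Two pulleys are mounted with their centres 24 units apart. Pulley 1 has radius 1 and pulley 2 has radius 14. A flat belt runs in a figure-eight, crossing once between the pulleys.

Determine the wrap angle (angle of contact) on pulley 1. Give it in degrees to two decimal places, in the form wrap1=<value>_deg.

wrap1=257.36_deg

crossed belt: β = asin((r1+r2)/C) = asin(15/24) = 38.6822°
wrap1 = wrap2 = π + 2β = 257.3644°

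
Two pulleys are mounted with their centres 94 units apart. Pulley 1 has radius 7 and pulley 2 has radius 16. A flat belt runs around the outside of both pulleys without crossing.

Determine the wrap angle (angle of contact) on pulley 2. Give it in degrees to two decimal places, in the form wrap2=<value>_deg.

wrap2=190.99_deg

open belt: β = asin((r2−r1)/C) = asin(9/94) = 5.4942°
wrap1 = π − 2β = 169.0116°
wrap2 = π + 2β = 190.9884°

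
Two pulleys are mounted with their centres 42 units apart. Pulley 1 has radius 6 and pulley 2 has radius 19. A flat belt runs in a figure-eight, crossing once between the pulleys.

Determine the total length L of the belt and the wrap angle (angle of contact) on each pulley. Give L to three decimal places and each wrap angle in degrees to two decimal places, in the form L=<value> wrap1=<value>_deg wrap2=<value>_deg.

crossed belt: β = asin((r1+r2)/C) = asin(25/42) = 36.5296°
wrap1 = wrap2 = π + 2β = 253.0592°
tangent length = C·cosβ = 33.7491
L = (r1+r2)·wrap + 2·C·cosβ = 25·4.4167 + 2·33.7491 = 177.9161

L=177.916 wrap1=253.06_deg wrap2=253.06_deg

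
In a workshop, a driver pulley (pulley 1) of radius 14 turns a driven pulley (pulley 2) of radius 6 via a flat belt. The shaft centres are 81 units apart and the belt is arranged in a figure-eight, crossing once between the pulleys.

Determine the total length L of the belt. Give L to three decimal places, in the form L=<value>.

crossed belt: β = asin((r1+r2)/C) = asin(20/81) = 14.2949°
wrap1 = wrap2 = π + 2β = 208.5899°
tangent length = C·cosβ = 78.4920
L = (r1+r2)·wrap + 2·C·cosβ = 20·3.6406 + 2·78.4920 = 229.7957

L=229.796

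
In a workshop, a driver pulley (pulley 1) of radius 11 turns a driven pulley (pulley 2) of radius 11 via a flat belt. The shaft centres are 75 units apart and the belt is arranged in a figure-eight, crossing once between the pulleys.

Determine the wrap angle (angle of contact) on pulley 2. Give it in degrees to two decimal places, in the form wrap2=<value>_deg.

crossed belt: β = asin((r1+r2)/C) = asin(22/75) = 17.0576°
wrap1 = wrap2 = π + 2β = 214.1152°

wrap2=214.12_deg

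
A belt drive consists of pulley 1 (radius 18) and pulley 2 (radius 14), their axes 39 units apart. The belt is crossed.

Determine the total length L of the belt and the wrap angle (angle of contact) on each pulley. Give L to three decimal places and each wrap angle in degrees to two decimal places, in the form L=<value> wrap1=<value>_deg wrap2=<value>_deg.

crossed belt: β = asin((r1+r2)/C) = asin(32/39) = 55.1362°
wrap1 = wrap2 = π + 2β = 290.2723°
tangent length = C·cosβ = 22.2935
L = (r1+r2)·wrap + 2·C·cosβ = 32·5.0662 + 2·22.2935 = 206.7056

L=206.706 wrap1=290.27_deg wrap2=290.27_deg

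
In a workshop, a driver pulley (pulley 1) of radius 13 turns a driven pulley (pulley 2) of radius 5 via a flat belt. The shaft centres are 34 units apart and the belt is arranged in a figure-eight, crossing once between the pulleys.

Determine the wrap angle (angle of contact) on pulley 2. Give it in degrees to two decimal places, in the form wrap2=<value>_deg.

wrap2=243.93_deg

crossed belt: β = asin((r1+r2)/C) = asin(18/34) = 31.9657°
wrap1 = wrap2 = π + 2β = 243.9314°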